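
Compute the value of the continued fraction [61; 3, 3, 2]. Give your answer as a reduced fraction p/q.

Start with 2.
3 + 1/(2/1) = 3 + 1/2 = 7/2
3 + 1/(7/2) = 3 + 2/7 = 23/7
61 + 1/(23/7) = 61 + 7/23 = 1410/23

1410/23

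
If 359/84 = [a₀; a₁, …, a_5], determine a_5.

Run the Euclidean algorithm, recording each quotient:
359 = 4·84 + 23, so a_0 = 4
84 = 3·23 + 15, so a_1 = 3
23 = 1·15 + 8, so a_2 = 1
15 = 1·8 + 7, so a_3 = 1
8 = 1·7 + 1, so a_4 = 1
7 = 7·1 + 0, so a_5 = 7

7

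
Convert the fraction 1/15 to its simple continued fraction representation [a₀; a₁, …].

[0; 15]

1 = 0·15 + 1, so a_0 = 0
15 = 15·1 + 0, so a_1 = 15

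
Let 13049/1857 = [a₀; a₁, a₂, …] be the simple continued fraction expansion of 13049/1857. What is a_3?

7

13049 = 7·1857 + 50, so a_0 = 7
1857 = 37·50 + 7, so a_1 = 37
50 = 7·7 + 1, so a_2 = 7
7 = 7·1 + 0, so a_3 = 7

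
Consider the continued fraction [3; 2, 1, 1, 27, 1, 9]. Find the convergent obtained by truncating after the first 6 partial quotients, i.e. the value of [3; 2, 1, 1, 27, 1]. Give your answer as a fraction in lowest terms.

486/143

Build up convergents one term at a time:
a_0 = 3: 3/1
a_1 = 2: 7/2
a_2 = 1: 10/3
a_3 = 1: 17/5
a_4 = 27: 469/138
a_5 = 1: 486/143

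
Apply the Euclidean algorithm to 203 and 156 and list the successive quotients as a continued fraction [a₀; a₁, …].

203 = 1·156 + 47, so a_0 = 1
156 = 3·47 + 15, so a_1 = 3
47 = 3·15 + 2, so a_2 = 3
15 = 7·2 + 1, so a_3 = 7
2 = 2·1 + 0, so a_4 = 2

[1; 3, 3, 7, 2]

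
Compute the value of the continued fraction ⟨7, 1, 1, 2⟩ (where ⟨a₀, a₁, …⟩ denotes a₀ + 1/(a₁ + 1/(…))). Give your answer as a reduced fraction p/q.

Collapse the nested fraction from the inside out:
Start with 2.
1 + 1/(2/1) = 1 + 1/2 = 3/2
1 + 1/(3/2) = 1 + 2/3 = 5/3
7 + 1/(5/3) = 7 + 3/5 = 38/5

38/5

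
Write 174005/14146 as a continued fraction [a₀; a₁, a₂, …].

174005 = 12·14146 + 4253, so a_0 = 12
14146 = 3·4253 + 1387, so a_1 = 3
4253 = 3·1387 + 92, so a_2 = 3
1387 = 15·92 + 7, so a_3 = 15
92 = 13·7 + 1, so a_4 = 13
7 = 7·1 + 0, so a_5 = 7

[12; 3, 3, 15, 13, 7]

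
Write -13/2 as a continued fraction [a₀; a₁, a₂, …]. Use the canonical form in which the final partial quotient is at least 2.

[-7; 2]

-13 ÷ 2 → quotient -7, remainder 1
2 ÷ 1 → quotient 2, remainder 0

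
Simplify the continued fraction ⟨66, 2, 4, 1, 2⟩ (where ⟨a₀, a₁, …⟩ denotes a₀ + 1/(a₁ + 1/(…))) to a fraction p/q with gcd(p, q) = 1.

2060/31

a_0 = 66: 66/1
a_1 = 2: 133/2
a_2 = 4: 598/9
a_3 = 1: 731/11
a_4 = 2: 2060/31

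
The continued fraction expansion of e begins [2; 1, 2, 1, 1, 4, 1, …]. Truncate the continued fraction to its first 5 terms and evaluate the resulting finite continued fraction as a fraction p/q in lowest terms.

19/7

Use the convergent recurrence hₖ = aₖ·hₖ₋₁ + hₖ₋₂ (and likewise for the denominators kₖ):
a_0 = 2: 2/1
a_1 = 1: 3/1
a_2 = 2: 8/3
a_3 = 1: 11/4
a_4 = 1: 19/7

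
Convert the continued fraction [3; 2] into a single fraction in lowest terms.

7/2

Collapse the nested fraction from the inside out:
Start with 2.
3 + 1/(2/1) = 3 + 1/2 = 7/2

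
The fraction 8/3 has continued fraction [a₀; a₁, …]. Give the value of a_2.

2

8 ÷ 3 → quotient 2, remainder 2
3 ÷ 2 → quotient 1, remainder 1
2 ÷ 1 → quotient 2, remainder 0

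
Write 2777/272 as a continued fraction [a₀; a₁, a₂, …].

[10; 4, 1, 3, 2, 1, 1, 2]

2777 = 10·272 + 57, so a_0 = 10
272 = 4·57 + 44, so a_1 = 4
57 = 1·44 + 13, so a_2 = 1
44 = 3·13 + 5, so a_3 = 3
13 = 2·5 + 3, so a_4 = 2
5 = 1·3 + 2, so a_5 = 1
3 = 1·2 + 1, so a_6 = 1
2 = 2·1 + 0, so a_7 = 2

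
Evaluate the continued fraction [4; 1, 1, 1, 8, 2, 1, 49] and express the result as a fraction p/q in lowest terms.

Compute successive convergents:
a_0 = 4: 4/1
a_1 = 1: 5/1
a_2 = 1: 9/2
a_3 = 1: 14/3
a_4 = 8: 121/26
a_5 = 2: 256/55
a_6 = 1: 377/81
a_7 = 49: 18729/4024

18729/4024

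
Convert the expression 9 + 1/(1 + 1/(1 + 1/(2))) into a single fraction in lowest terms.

48/5

Use the convergent recurrence hₖ = aₖ·hₖ₋₁ + hₖ₋₂ (and likewise for the denominators kₖ):
a_0 = 9: 9/1
a_1 = 1: 10/1
a_2 = 1: 19/2
a_3 = 2: 48/5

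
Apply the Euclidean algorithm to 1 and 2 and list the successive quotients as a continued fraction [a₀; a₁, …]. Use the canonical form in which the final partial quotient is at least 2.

[0; 2]

1 ÷ 2 → quotient 0, remainder 1
2 ÷ 1 → quotient 2, remainder 0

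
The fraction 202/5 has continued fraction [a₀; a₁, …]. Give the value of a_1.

202 ÷ 5 → quotient 40, remainder 2
5 ÷ 2 → quotient 2, remainder 1

2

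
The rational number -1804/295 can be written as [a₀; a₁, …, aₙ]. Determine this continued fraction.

⌊-1804/295⌋ = -7, remainder 261
⌊295/261⌋ = 1, remainder 34
⌊261/34⌋ = 7, remainder 23
⌊34/23⌋ = 1, remainder 11
⌊23/11⌋ = 2, remainder 1
⌊11/1⌋ = 11, remainder 0

[-7; 1, 7, 1, 2, 11]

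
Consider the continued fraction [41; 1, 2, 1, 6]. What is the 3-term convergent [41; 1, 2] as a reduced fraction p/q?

125/3

Start with 2.
1 + 1/(2/1) = 1 + 1/2 = 3/2
41 + 1/(3/2) = 41 + 2/3 = 125/3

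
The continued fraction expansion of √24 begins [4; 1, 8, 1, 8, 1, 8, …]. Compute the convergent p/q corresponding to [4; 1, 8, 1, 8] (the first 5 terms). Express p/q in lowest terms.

Starting at the tail and folding back:
Start with 8.
1 + 1/(8/1) = 1 + 1/8 = 9/8
8 + 1/(9/8) = 8 + 8/9 = 80/9
1 + 1/(80/9) = 1 + 9/80 = 89/80
4 + 1/(89/80) = 4 + 80/89 = 436/89

436/89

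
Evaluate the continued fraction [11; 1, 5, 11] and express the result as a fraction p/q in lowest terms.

Build up convergents one term at a time:
a_0 = 11: 11/1
a_1 = 1: 12/1
a_2 = 5: 71/6
a_3 = 11: 793/67

793/67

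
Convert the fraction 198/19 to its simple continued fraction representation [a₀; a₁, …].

⌊198/19⌋ = 10, remainder 8
⌊19/8⌋ = 2, remainder 3
⌊8/3⌋ = 2, remainder 2
⌊3/2⌋ = 1, remainder 1
⌊2/1⌋ = 2, remainder 0

[10; 2, 2, 1, 2]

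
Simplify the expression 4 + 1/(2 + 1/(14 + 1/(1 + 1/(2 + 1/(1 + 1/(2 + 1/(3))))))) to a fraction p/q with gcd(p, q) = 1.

5053/1127

Use the convergent recurrence hₖ = aₖ·hₖ₋₁ + hₖ₋₂ (and likewise for the denominators kₖ):
a_0 = 4: 4/1
a_1 = 2: 9/2
a_2 = 14: 130/29
a_3 = 1: 139/31
a_4 = 2: 408/91
a_5 = 1: 547/122
a_6 = 2: 1502/335
a_7 = 3: 5053/1127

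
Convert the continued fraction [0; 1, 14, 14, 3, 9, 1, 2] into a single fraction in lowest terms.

18136/19425

Start with 2.
1 + 1/(2/1) = 1 + 1/2 = 3/2
9 + 1/(3/2) = 9 + 2/3 = 29/3
3 + 1/(29/3) = 3 + 3/29 = 90/29
14 + 1/(90/29) = 14 + 29/90 = 1289/90
14 + 1/(1289/90) = 14 + 90/1289 = 18136/1289
1 + 1/(18136/1289) = 1 + 1289/18136 = 19425/18136
0 + 1/(19425/18136) = 0 + 18136/19425 = 18136/19425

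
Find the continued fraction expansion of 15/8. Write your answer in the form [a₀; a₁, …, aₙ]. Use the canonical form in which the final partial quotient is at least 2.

[1; 1, 7]

Run the Euclidean algorithm, recording each quotient:
⌊15/8⌋ = 1, remainder 7
⌊8/7⌋ = 1, remainder 1
⌊7/1⌋ = 7, remainder 0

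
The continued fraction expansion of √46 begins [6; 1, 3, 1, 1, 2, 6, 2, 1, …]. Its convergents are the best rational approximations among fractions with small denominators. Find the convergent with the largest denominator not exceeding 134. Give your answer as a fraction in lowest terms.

List convergents until the denominator exceeds the bound:
a_0 = 6: 6/1  (≤ bound)
a_1 = 1: 7/1  (≤ bound)
a_2 = 3: 27/4  (≤ bound)
a_3 = 1: 34/5  (≤ bound)
a_4 = 1: 61/9  (≤ bound)
a_5 = 2: 156/23  (≤ bound)
a_6 = 6: 997/147  (> 134, stop)

156/23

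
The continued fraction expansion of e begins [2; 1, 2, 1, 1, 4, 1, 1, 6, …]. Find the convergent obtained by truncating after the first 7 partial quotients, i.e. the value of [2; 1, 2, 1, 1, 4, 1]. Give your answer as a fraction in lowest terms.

106/39

Work from the innermost term outward:
Start with 1.
4 + 1/(1/1) = 4 + 1/1 = 5/1
1 + 1/(5/1) = 1 + 1/5 = 6/5
1 + 1/(6/5) = 1 + 5/6 = 11/6
2 + 1/(11/6) = 2 + 6/11 = 28/11
1 + 1/(28/11) = 1 + 11/28 = 39/28
2 + 1/(39/28) = 2 + 28/39 = 106/39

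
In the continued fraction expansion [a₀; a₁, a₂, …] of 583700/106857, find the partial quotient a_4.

⌊583700/106857⌋ = 5, remainder 49415
⌊106857/49415⌋ = 2, remainder 8027
⌊49415/8027⌋ = 6, remainder 1253
⌊8027/1253⌋ = 6, remainder 509
⌊1253/509⌋ = 2, remainder 235

2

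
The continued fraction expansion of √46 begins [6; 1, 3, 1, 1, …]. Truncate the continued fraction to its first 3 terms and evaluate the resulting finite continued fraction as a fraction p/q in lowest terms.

Start with 3.
1 + 1/(3/1) = 1 + 1/3 = 4/3
6 + 1/(4/3) = 6 + 3/4 = 27/4

27/4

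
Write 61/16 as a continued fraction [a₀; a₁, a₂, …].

[3; 1, 4, 3]

Apply division with remainder until the remainder is 0:
⌊61/16⌋ = 3, remainder 13
⌊16/13⌋ = 1, remainder 3
⌊13/3⌋ = 4, remainder 1
⌊3/1⌋ = 3, remainder 0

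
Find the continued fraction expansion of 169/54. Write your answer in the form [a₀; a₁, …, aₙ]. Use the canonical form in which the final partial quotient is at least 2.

169 = 3·54 + 7, so a_0 = 3
54 = 7·7 + 5, so a_1 = 7
7 = 1·5 + 2, so a_2 = 1
5 = 2·2 + 1, so a_3 = 2
2 = 2·1 + 0, so a_4 = 2

[3; 7, 1, 2, 2]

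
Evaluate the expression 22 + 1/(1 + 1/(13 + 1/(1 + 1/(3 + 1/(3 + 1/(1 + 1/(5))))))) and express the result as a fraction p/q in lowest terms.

Start with 5.
1 + 1/(5/1) = 1 + 1/5 = 6/5
3 + 1/(6/5) = 3 + 5/6 = 23/6
3 + 1/(23/6) = 3 + 6/23 = 75/23
1 + 1/(75/23) = 1 + 23/75 = 98/75
13 + 1/(98/75) = 13 + 75/98 = 1349/98
1 + 1/(1349/98) = 1 + 98/1349 = 1447/1349
22 + 1/(1447/1349) = 22 + 1349/1447 = 33183/1447

33183/1447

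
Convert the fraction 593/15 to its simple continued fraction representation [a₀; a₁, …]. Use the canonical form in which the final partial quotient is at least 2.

593 ÷ 15 → quotient 39, remainder 8
15 ÷ 8 → quotient 1, remainder 7
8 ÷ 7 → quotient 1, remainder 1
7 ÷ 1 → quotient 7, remainder 0

[39; 1, 1, 7]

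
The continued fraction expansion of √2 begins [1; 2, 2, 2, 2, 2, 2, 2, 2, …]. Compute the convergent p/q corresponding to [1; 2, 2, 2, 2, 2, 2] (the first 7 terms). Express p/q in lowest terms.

Collapse the nested fraction from the inside out:
Start with 2.
2 + 1/(2/1) = 2 + 1/2 = 5/2
2 + 1/(5/2) = 2 + 2/5 = 12/5
2 + 1/(12/5) = 2 + 5/12 = 29/12
2 + 1/(29/12) = 2 + 12/29 = 70/29
2 + 1/(70/29) = 2 + 29/70 = 169/70
1 + 1/(169/70) = 1 + 70/169 = 239/169

239/169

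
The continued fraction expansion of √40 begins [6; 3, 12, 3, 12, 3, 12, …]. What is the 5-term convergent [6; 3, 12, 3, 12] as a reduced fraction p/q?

Compute successive convergents:
a_0 = 6: 6/1
a_1 = 3: 19/3
a_2 = 12: 234/37
a_3 = 3: 721/114
a_4 = 12: 8886/1405

8886/1405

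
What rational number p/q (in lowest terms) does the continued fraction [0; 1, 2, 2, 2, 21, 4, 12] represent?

12737/18040

Collapse the nested fraction from the inside out:
Start with 12.
4 + 1/(12/1) = 4 + 1/12 = 49/12
21 + 1/(49/12) = 21 + 12/49 = 1041/49
2 + 1/(1041/49) = 2 + 49/1041 = 2131/1041
2 + 1/(2131/1041) = 2 + 1041/2131 = 5303/2131
2 + 1/(5303/2131) = 2 + 2131/5303 = 12737/5303
1 + 1/(12737/5303) = 1 + 5303/12737 = 18040/12737
0 + 1/(18040/12737) = 0 + 12737/18040 = 12737/18040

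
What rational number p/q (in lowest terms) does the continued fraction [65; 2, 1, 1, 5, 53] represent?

Work from the innermost term outward:
Start with 53.
5 + 1/(53/1) = 5 + 1/53 = 266/53
1 + 1/(266/53) = 1 + 53/266 = 319/266
1 + 1/(319/266) = 1 + 266/319 = 585/319
2 + 1/(585/319) = 2 + 319/585 = 1489/585
65 + 1/(1489/585) = 65 + 585/1489 = 97370/1489

97370/1489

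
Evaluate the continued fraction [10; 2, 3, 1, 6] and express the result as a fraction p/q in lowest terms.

637/61

Build up convergents one term at a time:
a_0 = 10: 10/1
a_1 = 2: 21/2
a_2 = 3: 73/7
a_3 = 1: 94/9
a_4 = 6: 637/61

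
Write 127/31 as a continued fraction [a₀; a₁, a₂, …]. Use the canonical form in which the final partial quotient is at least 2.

[4; 10, 3]

127 = 4·31 + 3, so a_0 = 4
31 = 10·3 + 1, so a_1 = 10
3 = 3·1 + 0, so a_2 = 3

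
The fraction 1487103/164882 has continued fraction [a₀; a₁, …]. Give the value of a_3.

2

Run the Euclidean algorithm, recording each quotient:
1487103 = 9·164882 + 3165, so a_0 = 9
164882 = 52·3165 + 302, so a_1 = 52
3165 = 10·302 + 145, so a_2 = 10
302 = 2·145 + 12, so a_3 = 2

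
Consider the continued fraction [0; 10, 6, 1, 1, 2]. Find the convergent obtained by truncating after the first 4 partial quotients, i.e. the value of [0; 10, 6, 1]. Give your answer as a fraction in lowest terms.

7/71

Work from the innermost term outward:
Start with 1.
6 + 1/(1/1) = 6 + 1/1 = 7/1
10 + 1/(7/1) = 10 + 1/7 = 71/7
0 + 1/(71/7) = 0 + 7/71 = 7/71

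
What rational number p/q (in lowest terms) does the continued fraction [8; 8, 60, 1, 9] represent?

Starting at the tail and folding back:
Start with 9.
1 + 1/(9/1) = 1 + 1/9 = 10/9
60 + 1/(10/9) = 60 + 9/10 = 609/10
8 + 1/(609/10) = 8 + 10/609 = 4882/609
8 + 1/(4882/609) = 8 + 609/4882 = 39665/4882

39665/4882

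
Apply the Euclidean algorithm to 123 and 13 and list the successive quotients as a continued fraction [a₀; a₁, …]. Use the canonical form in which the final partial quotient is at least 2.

123 ÷ 13 → quotient 9, remainder 6
13 ÷ 6 → quotient 2, remainder 1
6 ÷ 1 → quotient 6, remainder 0

[9; 2, 6]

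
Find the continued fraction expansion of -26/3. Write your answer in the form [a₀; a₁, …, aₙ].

[-9; 3]

⌊-26/3⌋ = -9, remainder 1
⌊3/1⌋ = 3, remainder 0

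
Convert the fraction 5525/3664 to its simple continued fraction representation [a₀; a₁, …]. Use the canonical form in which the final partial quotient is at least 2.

[1; 1, 1, 31, 11, 1, 1, 2]

⌊5525/3664⌋ = 1, remainder 1861
⌊3664/1861⌋ = 1, remainder 1803
⌊1861/1803⌋ = 1, remainder 58
⌊1803/58⌋ = 31, remainder 5
⌊58/5⌋ = 11, remainder 3
⌊5/3⌋ = 1, remainder 2
⌊3/2⌋ = 1, remainder 1
⌊2/1⌋ = 2, remainder 0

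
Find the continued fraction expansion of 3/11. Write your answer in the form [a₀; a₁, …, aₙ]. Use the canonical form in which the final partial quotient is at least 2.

[0; 3, 1, 2]

3 = 0·11 + 3, so a_0 = 0
11 = 3·3 + 2, so a_1 = 3
3 = 1·2 + 1, so a_2 = 1
2 = 2·1 + 0, so a_3 = 2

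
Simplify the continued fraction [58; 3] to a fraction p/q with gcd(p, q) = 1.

175/3

a_0 = 58: 58/1
a_1 = 3: 175/3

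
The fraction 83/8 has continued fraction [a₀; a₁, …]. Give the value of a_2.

Run the Euclidean algorithm, recording each quotient:
⌊83/8⌋ = 10, remainder 3
⌊8/3⌋ = 2, remainder 2
⌊3/2⌋ = 1, remainder 1

1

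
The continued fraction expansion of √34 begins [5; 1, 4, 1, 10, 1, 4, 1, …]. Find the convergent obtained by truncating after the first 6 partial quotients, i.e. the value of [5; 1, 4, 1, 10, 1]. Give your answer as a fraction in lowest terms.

Starting at the tail and folding back:
Start with 1.
10 + 1/(1/1) = 10 + 1/1 = 11/1
1 + 1/(11/1) = 1 + 1/11 = 12/11
4 + 1/(12/11) = 4 + 11/12 = 59/12
1 + 1/(59/12) = 1 + 12/59 = 71/59
5 + 1/(71/59) = 5 + 59/71 = 414/71

414/71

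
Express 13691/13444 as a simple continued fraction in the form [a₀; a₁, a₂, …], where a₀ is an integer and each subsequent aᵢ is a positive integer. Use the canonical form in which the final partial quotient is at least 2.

13691 ÷ 13444 → quotient 1, remainder 247
13444 ÷ 247 → quotient 54, remainder 106
247 ÷ 106 → quotient 2, remainder 35
106 ÷ 35 → quotient 3, remainder 1
35 ÷ 1 → quotient 35, remainder 0

[1; 54, 2, 3, 35]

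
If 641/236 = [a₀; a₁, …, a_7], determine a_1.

1

Run the Euclidean algorithm, recording each quotient:
⌊641/236⌋ = 2, remainder 169
⌊236/169⌋ = 1, remainder 67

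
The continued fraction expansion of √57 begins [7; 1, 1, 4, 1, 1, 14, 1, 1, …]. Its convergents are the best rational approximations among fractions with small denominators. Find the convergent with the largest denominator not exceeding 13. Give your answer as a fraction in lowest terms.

a_0 = 7: 7/1  (≤ bound)
a_1 = 1: 8/1  (≤ bound)
a_2 = 1: 15/2  (≤ bound)
a_3 = 4: 68/9  (≤ bound)
a_4 = 1: 83/11  (≤ bound)
a_5 = 1: 151/20  (> 13, stop)

83/11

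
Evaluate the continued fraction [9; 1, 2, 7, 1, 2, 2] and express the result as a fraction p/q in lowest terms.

a_0 = 9: 9/1
a_1 = 1: 10/1
a_2 = 2: 29/3
a_3 = 7: 213/22
a_4 = 1: 242/25
a_5 = 2: 697/72
a_6 = 2: 1636/169

1636/169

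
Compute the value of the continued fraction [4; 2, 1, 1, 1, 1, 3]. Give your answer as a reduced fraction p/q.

206/47

Start with 3.
1 + 1/(3/1) = 1 + 1/3 = 4/3
1 + 1/(4/3) = 1 + 3/4 = 7/4
1 + 1/(7/4) = 1 + 4/7 = 11/7
1 + 1/(11/7) = 1 + 7/11 = 18/11
2 + 1/(18/11) = 2 + 11/18 = 47/18
4 + 1/(47/18) = 4 + 18/47 = 206/47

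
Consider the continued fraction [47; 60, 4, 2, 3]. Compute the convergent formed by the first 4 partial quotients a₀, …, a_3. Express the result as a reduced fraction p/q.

25483/542

Start with 2.
4 + 1/(2/1) = 4 + 1/2 = 9/2
60 + 1/(9/2) = 60 + 2/9 = 542/9
47 + 1/(542/9) = 47 + 9/542 = 25483/542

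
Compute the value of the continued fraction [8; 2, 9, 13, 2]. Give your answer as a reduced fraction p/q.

Compute successive convergents:
a_0 = 8: 8/1
a_1 = 2: 17/2
a_2 = 9: 161/19
a_3 = 13: 2110/249
a_4 = 2: 4381/517

4381/517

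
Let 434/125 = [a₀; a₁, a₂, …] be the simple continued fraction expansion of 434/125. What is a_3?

434 = 3·125 + 59, so a_0 = 3
125 = 2·59 + 7, so a_1 = 2
59 = 8·7 + 3, so a_2 = 8
7 = 2·3 + 1, so a_3 = 2

2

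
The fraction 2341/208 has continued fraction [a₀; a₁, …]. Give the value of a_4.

4

2341 = 11·208 + 53, so a_0 = 11
208 = 3·53 + 49, so a_1 = 3
53 = 1·49 + 4, so a_2 = 1
49 = 12·4 + 1, so a_3 = 12
4 = 4·1 + 0, so a_4 = 4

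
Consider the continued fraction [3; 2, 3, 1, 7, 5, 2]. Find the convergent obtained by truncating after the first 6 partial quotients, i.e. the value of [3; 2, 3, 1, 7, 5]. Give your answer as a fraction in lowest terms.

1236/359

Work from the innermost term outward:
Start with 5.
7 + 1/(5/1) = 7 + 1/5 = 36/5
1 + 1/(36/5) = 1 + 5/36 = 41/36
3 + 1/(41/36) = 3 + 36/41 = 159/41
2 + 1/(159/41) = 2 + 41/159 = 359/159
3 + 1/(359/159) = 3 + 159/359 = 1236/359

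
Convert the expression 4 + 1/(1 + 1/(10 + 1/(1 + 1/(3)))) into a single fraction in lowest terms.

231/47

Start with 3.
1 + 1/(3/1) = 1 + 1/3 = 4/3
10 + 1/(4/3) = 10 + 3/4 = 43/4
1 + 1/(43/4) = 1 + 4/43 = 47/43
4 + 1/(47/43) = 4 + 43/47 = 231/47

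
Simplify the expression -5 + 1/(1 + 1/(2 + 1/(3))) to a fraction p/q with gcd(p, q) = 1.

Use the convergent recurrence hₖ = aₖ·hₖ₋₁ + hₖ₋₂ (and likewise for the denominators kₖ):
a_0 = -5: -5/1
a_1 = 1: -4/1
a_2 = 2: -13/3
a_3 = 3: -43/10

-43/10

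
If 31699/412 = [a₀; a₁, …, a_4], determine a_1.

1

Run the Euclidean algorithm, recording each quotient:
31699 ÷ 412 → quotient 76, remainder 387
412 ÷ 387 → quotient 1, remainder 25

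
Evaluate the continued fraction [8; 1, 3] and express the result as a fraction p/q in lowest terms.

35/4

Build up convergents one term at a time:
a_0 = 8: 8/1
a_1 = 1: 9/1
a_2 = 3: 35/4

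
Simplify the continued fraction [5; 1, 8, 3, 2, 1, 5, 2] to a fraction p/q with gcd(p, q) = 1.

6794/1153

a_0 = 5: 5/1
a_1 = 1: 6/1
a_2 = 8: 53/9
a_3 = 3: 165/28
a_4 = 2: 383/65
a_5 = 1: 548/93
a_6 = 5: 3123/530
a_7 = 2: 6794/1153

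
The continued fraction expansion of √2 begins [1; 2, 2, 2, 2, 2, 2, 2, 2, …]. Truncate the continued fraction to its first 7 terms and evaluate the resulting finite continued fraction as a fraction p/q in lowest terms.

Start with 2.
2 + 1/(2/1) = 2 + 1/2 = 5/2
2 + 1/(5/2) = 2 + 2/5 = 12/5
2 + 1/(12/5) = 2 + 5/12 = 29/12
2 + 1/(29/12) = 2 + 12/29 = 70/29
2 + 1/(70/29) = 2 + 29/70 = 169/70
1 + 1/(169/70) = 1 + 70/169 = 239/169

239/169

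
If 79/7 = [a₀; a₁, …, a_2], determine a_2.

79 = 11·7 + 2, so a_0 = 11
7 = 3·2 + 1, so a_1 = 3
2 = 2·1 + 0, so a_2 = 2

2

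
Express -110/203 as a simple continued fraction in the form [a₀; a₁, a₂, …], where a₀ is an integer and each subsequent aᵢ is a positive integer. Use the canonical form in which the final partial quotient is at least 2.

[-1; 2, 5, 2, 8]

-110 ÷ 203 → quotient -1, remainder 93
203 ÷ 93 → quotient 2, remainder 17
93 ÷ 17 → quotient 5, remainder 8
17 ÷ 8 → quotient 2, remainder 1
8 ÷ 1 → quotient 8, remainder 0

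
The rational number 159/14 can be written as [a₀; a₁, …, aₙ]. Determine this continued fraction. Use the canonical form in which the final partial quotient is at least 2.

[11; 2, 1, 4]

⌊159/14⌋ = 11, remainder 5
⌊14/5⌋ = 2, remainder 4
⌊5/4⌋ = 1, remainder 1
⌊4/1⌋ = 4, remainder 0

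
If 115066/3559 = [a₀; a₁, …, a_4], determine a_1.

115066 ÷ 3559 → quotient 32, remainder 1178
3559 ÷ 1178 → quotient 3, remainder 25

3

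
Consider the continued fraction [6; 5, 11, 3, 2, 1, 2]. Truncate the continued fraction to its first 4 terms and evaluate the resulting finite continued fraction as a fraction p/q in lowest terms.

1072/173

a_0 = 6: 6/1
a_1 = 5: 31/5
a_2 = 11: 347/56
a_3 = 3: 1072/173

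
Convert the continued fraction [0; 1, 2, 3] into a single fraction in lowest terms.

a_0 = 0: 0/1
a_1 = 1: 1/1
a_2 = 2: 2/3
a_3 = 3: 7/10

7/10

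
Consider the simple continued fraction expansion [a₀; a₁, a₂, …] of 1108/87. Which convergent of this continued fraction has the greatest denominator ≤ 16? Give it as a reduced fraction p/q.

191/15

a_0 = 12: 12/1  (≤ bound)
a_1 = 1: 13/1  (≤ bound)
a_2 = 2: 38/3  (≤ bound)
a_3 = 1: 51/4  (≤ bound)
a_4 = 3: 191/15  (≤ bound)
a_5 = 1: 242/19  (> 16, stop)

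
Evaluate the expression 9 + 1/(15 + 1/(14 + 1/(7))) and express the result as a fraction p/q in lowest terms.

a_0 = 9: 9/1
a_1 = 15: 136/15
a_2 = 14: 1913/211
a_3 = 7: 13527/1492

13527/1492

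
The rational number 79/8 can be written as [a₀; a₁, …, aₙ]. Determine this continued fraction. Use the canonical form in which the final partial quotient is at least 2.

79 ÷ 8 → quotient 9, remainder 7
8 ÷ 7 → quotient 1, remainder 1
7 ÷ 1 → quotient 7, remainder 0

[9; 1, 7]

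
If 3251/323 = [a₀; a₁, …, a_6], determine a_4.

Apply division with remainder until the remainder is 0:
⌊3251/323⌋ = 10, remainder 21
⌊323/21⌋ = 15, remainder 8
⌊21/8⌋ = 2, remainder 5
⌊8/5⌋ = 1, remainder 3
⌊5/3⌋ = 1, remainder 2

1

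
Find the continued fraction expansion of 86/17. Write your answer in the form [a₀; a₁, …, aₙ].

[5; 17]

⌊86/17⌋ = 5, remainder 1
⌊17/1⌋ = 17, remainder 0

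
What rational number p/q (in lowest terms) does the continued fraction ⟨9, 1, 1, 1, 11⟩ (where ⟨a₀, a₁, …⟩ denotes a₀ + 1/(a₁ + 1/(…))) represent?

Collapse the nested fraction from the inside out:
Start with 11.
1 + 1/(11/1) = 1 + 1/11 = 12/11
1 + 1/(12/11) = 1 + 11/12 = 23/12
1 + 1/(23/12) = 1 + 12/23 = 35/23
9 + 1/(35/23) = 9 + 23/35 = 338/35

338/35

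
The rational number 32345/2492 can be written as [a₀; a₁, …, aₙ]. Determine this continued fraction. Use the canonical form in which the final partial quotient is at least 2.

[12; 1, 47, 1, 6, 3, 2]

Apply division with remainder until the remainder is 0:
32345 = 12·2492 + 2441, so a_0 = 12
2492 = 1·2441 + 51, so a_1 = 1
2441 = 47·51 + 44, so a_2 = 47
51 = 1·44 + 7, so a_3 = 1
44 = 6·7 + 2, so a_4 = 6
7 = 3·2 + 1, so a_5 = 3
2 = 2·1 + 0, so a_6 = 2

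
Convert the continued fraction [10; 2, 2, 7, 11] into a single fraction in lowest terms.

4287/412

Start with 11.
7 + 1/(11/1) = 7 + 1/11 = 78/11
2 + 1/(78/11) = 2 + 11/78 = 167/78
2 + 1/(167/78) = 2 + 78/167 = 412/167
10 + 1/(412/167) = 10 + 167/412 = 4287/412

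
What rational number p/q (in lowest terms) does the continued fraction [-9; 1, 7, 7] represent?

-463/57

Use the convergent recurrence hₖ = aₖ·hₖ₋₁ + hₖ₋₂ (and likewise for the denominators kₖ):
a_0 = -9: -9/1
a_1 = 1: -8/1
a_2 = 7: -65/8
a_3 = 7: -463/57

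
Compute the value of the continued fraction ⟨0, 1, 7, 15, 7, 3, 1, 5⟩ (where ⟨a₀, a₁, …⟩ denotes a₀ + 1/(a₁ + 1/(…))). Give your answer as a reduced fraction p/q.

Collapse the nested fraction from the inside out:
Start with 5.
1 + 1/(5/1) = 1 + 1/5 = 6/5
3 + 1/(6/5) = 3 + 5/6 = 23/6
7 + 1/(23/6) = 7 + 6/23 = 167/23
15 + 1/(167/23) = 15 + 23/167 = 2528/167
7 + 1/(2528/167) = 7 + 167/2528 = 17863/2528
1 + 1/(17863/2528) = 1 + 2528/17863 = 20391/17863
0 + 1/(20391/17863) = 0 + 17863/20391 = 17863/20391

17863/20391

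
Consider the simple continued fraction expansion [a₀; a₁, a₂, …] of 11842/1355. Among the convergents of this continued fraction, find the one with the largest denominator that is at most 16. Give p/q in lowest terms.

35/4

a_0 = 8: 8/1  (≤ bound)
a_1 = 1: 9/1  (≤ bound)
a_2 = 2: 26/3  (≤ bound)
a_3 = 1: 35/4  (≤ bound)
a_4 = 5: 201/23  (> 16, stop)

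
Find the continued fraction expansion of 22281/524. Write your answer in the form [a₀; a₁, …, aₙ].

⌊22281/524⌋ = 42, remainder 273
⌊524/273⌋ = 1, remainder 251
⌊273/251⌋ = 1, remainder 22
⌊251/22⌋ = 11, remainder 9
⌊22/9⌋ = 2, remainder 4
⌊9/4⌋ = 2, remainder 1
⌊4/1⌋ = 4, remainder 0

[42; 1, 1, 11, 2, 2, 4]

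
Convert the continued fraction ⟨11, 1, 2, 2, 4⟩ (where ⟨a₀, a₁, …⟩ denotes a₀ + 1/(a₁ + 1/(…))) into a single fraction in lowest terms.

Start with 4.
2 + 1/(4/1) = 2 + 1/4 = 9/4
2 + 1/(9/4) = 2 + 4/9 = 22/9
1 + 1/(22/9) = 1 + 9/22 = 31/22
11 + 1/(31/22) = 11 + 22/31 = 363/31

363/31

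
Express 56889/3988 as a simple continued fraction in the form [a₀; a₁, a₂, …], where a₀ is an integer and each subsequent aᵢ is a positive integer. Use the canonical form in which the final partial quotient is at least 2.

⌊56889/3988⌋ = 14, remainder 1057
⌊3988/1057⌋ = 3, remainder 817
⌊1057/817⌋ = 1, remainder 240
⌊817/240⌋ = 3, remainder 97
⌊240/97⌋ = 2, remainder 46
⌊97/46⌋ = 2, remainder 5
⌊46/5⌋ = 9, remainder 1
⌊5/1⌋ = 5, remainder 0

[14; 3, 1, 3, 2, 2, 9, 5]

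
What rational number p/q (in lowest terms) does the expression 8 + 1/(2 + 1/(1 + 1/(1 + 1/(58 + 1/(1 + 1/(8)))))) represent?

22485/2677

Start with 8.
1 + 1/(8/1) = 1 + 1/8 = 9/8
58 + 1/(9/8) = 58 + 8/9 = 530/9
1 + 1/(530/9) = 1 + 9/530 = 539/530
1 + 1/(539/530) = 1 + 530/539 = 1069/539
2 + 1/(1069/539) = 2 + 539/1069 = 2677/1069
8 + 1/(2677/1069) = 8 + 1069/2677 = 22485/2677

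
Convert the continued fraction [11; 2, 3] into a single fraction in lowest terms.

80/7

Start with 3.
2 + 1/(3/1) = 2 + 1/3 = 7/3
11 + 1/(7/3) = 11 + 3/7 = 80/7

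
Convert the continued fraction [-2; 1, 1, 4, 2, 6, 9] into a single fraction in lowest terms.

Start with 9.
6 + 1/(9/1) = 6 + 1/9 = 55/9
2 + 1/(55/9) = 2 + 9/55 = 119/55
4 + 1/(119/55) = 4 + 55/119 = 531/119
1 + 1/(531/119) = 1 + 119/531 = 650/531
1 + 1/(650/531) = 1 + 531/650 = 1181/650
-2 + 1/(1181/650) = -2 + 650/1181 = -1712/1181

-1712/1181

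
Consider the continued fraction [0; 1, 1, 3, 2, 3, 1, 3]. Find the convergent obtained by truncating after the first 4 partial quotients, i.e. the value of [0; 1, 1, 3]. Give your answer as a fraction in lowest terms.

Starting at the tail and folding back:
Start with 3.
1 + 1/(3/1) = 1 + 1/3 = 4/3
1 + 1/(4/3) = 1 + 3/4 = 7/4
0 + 1/(7/4) = 0 + 4/7 = 4/7

4/7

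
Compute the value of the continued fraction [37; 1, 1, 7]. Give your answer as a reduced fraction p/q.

Work from the innermost term outward:
Start with 7.
1 + 1/(7/1) = 1 + 1/7 = 8/7
1 + 1/(8/7) = 1 + 7/8 = 15/8
37 + 1/(15/8) = 37 + 8/15 = 563/15

563/15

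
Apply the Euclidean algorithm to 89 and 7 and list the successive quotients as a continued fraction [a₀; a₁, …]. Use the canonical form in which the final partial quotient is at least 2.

[12; 1, 2, 2]

89 = 12·7 + 5, so a_0 = 12
7 = 1·5 + 2, so a_1 = 1
5 = 2·2 + 1, so a_2 = 2
2 = 2·1 + 0, so a_3 = 2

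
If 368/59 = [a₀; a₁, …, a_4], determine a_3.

368 = 6·59 + 14, so a_0 = 6
59 = 4·14 + 3, so a_1 = 4
14 = 4·3 + 2, so a_2 = 4
3 = 1·2 + 1, so a_3 = 1

1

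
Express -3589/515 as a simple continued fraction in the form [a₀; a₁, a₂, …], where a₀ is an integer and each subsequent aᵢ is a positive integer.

[-7; 32, 5, 3]

-3589 ÷ 515 → quotient -7, remainder 16
515 ÷ 16 → quotient 32, remainder 3
16 ÷ 3 → quotient 5, remainder 1
3 ÷ 1 → quotient 3, remainder 0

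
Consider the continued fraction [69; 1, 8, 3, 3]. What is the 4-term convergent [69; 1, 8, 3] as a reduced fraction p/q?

1957/28

Compute successive convergents:
a_0 = 69: 69/1
a_1 = 1: 70/1
a_2 = 8: 629/9
a_3 = 3: 1957/28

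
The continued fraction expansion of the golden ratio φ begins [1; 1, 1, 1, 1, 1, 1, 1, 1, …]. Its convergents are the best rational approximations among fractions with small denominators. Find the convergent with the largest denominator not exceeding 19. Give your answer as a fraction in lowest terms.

a_0 = 1: 1/1  (≤ bound)
a_1 = 1: 2/1  (≤ bound)
a_2 = 1: 3/2  (≤ bound)
a_3 = 1: 5/3  (≤ bound)
a_4 = 1: 8/5  (≤ bound)
a_5 = 1: 13/8  (≤ bound)
a_6 = 1: 21/13  (≤ bound)
a_7 = 1: 34/21  (> 19, stop)

21/13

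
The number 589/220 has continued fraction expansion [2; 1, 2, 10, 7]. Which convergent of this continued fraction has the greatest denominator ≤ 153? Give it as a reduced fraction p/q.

a_0 = 2: 2/1  (≤ bound)
a_1 = 1: 3/1  (≤ bound)
a_2 = 2: 8/3  (≤ bound)
a_3 = 10: 83/31  (≤ bound)
a_4 = 7: 589/220  (> 153, stop)

83/31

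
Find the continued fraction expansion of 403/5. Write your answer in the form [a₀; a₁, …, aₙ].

403 ÷ 5 → quotient 80, remainder 3
5 ÷ 3 → quotient 1, remainder 2
3 ÷ 2 → quotient 1, remainder 1
2 ÷ 1 → quotient 2, remainder 0

[80; 1, 1, 2]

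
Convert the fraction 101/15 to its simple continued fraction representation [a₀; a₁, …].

101 = 6·15 + 11, so a_0 = 6
15 = 1·11 + 4, so a_1 = 1
11 = 2·4 + 3, so a_2 = 2
4 = 1·3 + 1, so a_3 = 1
3 = 3·1 + 0, so a_4 = 3

[6; 1, 2, 1, 3]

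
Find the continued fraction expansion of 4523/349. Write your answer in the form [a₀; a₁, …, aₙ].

⌊4523/349⌋ = 12, remainder 335
⌊349/335⌋ = 1, remainder 14
⌊335/14⌋ = 23, remainder 13
⌊14/13⌋ = 1, remainder 1
⌊13/1⌋ = 13, remainder 0

[12; 1, 23, 1, 13]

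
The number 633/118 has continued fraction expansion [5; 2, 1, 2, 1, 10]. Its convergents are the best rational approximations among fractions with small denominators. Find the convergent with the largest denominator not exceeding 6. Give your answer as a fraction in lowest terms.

16/3

List convergents until the denominator exceeds the bound:
a_0 = 5: 5/1  (≤ bound)
a_1 = 2: 11/2  (≤ bound)
a_2 = 1: 16/3  (≤ bound)
a_3 = 2: 43/8  (> 6, stop)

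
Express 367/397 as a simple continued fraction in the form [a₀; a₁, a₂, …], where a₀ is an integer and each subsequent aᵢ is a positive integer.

367 = 0·397 + 367, so a_0 = 0
397 = 1·367 + 30, so a_1 = 1
367 = 12·30 + 7, so a_2 = 12
30 = 4·7 + 2, so a_3 = 4
7 = 3·2 + 1, so a_4 = 3
2 = 2·1 + 0, so a_5 = 2

[0; 1, 12, 4, 3, 2]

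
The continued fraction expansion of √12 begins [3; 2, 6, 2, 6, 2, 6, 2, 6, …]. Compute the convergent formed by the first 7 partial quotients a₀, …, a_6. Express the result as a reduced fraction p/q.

8733/2521

a_0 = 3: 3/1
a_1 = 2: 7/2
a_2 = 6: 45/13
a_3 = 2: 97/28
a_4 = 6: 627/181
a_5 = 2: 1351/390
a_6 = 6: 8733/2521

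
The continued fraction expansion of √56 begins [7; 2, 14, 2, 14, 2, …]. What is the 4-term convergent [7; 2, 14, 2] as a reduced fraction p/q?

Start with 2.
14 + 1/(2/1) = 14 + 1/2 = 29/2
2 + 1/(29/2) = 2 + 2/29 = 60/29
7 + 1/(60/29) = 7 + 29/60 = 449/60

449/60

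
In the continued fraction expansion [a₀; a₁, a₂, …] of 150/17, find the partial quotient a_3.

1

150 = 8·17 + 14, so a_0 = 8
17 = 1·14 + 3, so a_1 = 1
14 = 4·3 + 2, so a_2 = 4
3 = 1·2 + 1, so a_3 = 1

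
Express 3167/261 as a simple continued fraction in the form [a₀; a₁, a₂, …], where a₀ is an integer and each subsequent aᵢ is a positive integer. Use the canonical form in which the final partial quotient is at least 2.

Apply division with remainder until the remainder is 0:
3167 = 12·261 + 35, so a_0 = 12
261 = 7·35 + 16, so a_1 = 7
35 = 2·16 + 3, so a_2 = 2
16 = 5·3 + 1, so a_3 = 5
3 = 3·1 + 0, so a_4 = 3

[12; 7, 2, 5, 3]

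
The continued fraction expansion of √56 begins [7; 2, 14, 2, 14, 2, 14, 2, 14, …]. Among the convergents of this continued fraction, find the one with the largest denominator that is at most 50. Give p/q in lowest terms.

List convergents until the denominator exceeds the bound:
a_0 = 7: 7/1  (≤ bound)
a_1 = 2: 15/2  (≤ bound)
a_2 = 14: 217/29  (≤ bound)
a_3 = 2: 449/60  (> 50, stop)

217/29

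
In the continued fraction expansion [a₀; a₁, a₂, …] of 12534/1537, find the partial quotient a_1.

6

Repeatedly divide and take the remainder:
⌊12534/1537⌋ = 8, remainder 238
⌊1537/238⌋ = 6, remainder 109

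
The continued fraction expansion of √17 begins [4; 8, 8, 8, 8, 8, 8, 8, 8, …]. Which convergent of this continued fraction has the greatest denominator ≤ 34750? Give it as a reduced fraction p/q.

17684/4289

a_0 = 4: 4/1  (≤ bound)
a_1 = 8: 33/8  (≤ bound)
a_2 = 8: 268/65  (≤ bound)
a_3 = 8: 2177/528  (≤ bound)
a_4 = 8: 17684/4289  (≤ bound)
a_5 = 8: 143649/34840  (> 34750, stop)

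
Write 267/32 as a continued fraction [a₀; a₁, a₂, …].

267 ÷ 32 → quotient 8, remainder 11
32 ÷ 11 → quotient 2, remainder 10
11 ÷ 10 → quotient 1, remainder 1
10 ÷ 1 → quotient 10, remainder 0

[8; 2, 1, 10]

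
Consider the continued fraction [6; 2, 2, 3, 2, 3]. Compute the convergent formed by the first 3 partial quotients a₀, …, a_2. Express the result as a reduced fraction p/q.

a_0 = 6: 6/1
a_1 = 2: 13/2
a_2 = 2: 32/5

32/5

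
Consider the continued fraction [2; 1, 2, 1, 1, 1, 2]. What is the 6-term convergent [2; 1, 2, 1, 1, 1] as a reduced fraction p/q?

30/11

Start with 1.
1 + 1/(1/1) = 1 + 1/1 = 2/1
1 + 1/(2/1) = 1 + 1/2 = 3/2
2 + 1/(3/2) = 2 + 2/3 = 8/3
1 + 1/(8/3) = 1 + 3/8 = 11/8
2 + 1/(11/8) = 2 + 8/11 = 30/11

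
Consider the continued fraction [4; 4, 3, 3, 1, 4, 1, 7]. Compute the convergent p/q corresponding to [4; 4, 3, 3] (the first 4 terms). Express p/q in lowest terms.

182/43

Start with 3.
3 + 1/(3/1) = 3 + 1/3 = 10/3
4 + 1/(10/3) = 4 + 3/10 = 43/10
4 + 1/(43/10) = 4 + 10/43 = 182/43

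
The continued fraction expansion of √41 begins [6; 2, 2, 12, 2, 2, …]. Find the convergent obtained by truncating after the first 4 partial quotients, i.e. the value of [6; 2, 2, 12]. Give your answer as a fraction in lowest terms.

397/62

Build up convergents one term at a time:
a_0 = 6: 6/1
a_1 = 2: 13/2
a_2 = 2: 32/5
a_3 = 12: 397/62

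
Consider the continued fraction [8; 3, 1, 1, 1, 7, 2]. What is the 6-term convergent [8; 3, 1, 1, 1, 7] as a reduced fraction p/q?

695/84

a_0 = 8: 8/1
a_1 = 3: 25/3
a_2 = 1: 33/4
a_3 = 1: 58/7
a_4 = 1: 91/11
a_5 = 7: 695/84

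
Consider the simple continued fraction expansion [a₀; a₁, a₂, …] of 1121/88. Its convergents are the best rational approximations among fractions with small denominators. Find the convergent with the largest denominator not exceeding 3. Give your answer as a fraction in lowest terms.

List convergents until the denominator exceeds the bound:
a_0 = 12: 12/1  (≤ bound)
a_1 = 1: 13/1  (≤ bound)
a_2 = 2: 38/3  (≤ bound)
a_3 = 1: 51/4  (> 3, stop)

38/3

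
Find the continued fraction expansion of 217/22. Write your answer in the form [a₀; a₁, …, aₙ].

[9; 1, 6, 3]

217 ÷ 22 → quotient 9, remainder 19
22 ÷ 19 → quotient 1, remainder 3
19 ÷ 3 → quotient 6, remainder 1
3 ÷ 1 → quotient 3, remainder 0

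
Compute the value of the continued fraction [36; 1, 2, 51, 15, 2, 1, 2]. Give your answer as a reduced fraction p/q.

695461/18966

Work from the innermost term outward:
Start with 2.
1 + 1/(2/1) = 1 + 1/2 = 3/2
2 + 1/(3/2) = 2 + 2/3 = 8/3
15 + 1/(8/3) = 15 + 3/8 = 123/8
51 + 1/(123/8) = 51 + 8/123 = 6281/123
2 + 1/(6281/123) = 2 + 123/6281 = 12685/6281
1 + 1/(12685/6281) = 1 + 6281/12685 = 18966/12685
36 + 1/(18966/12685) = 36 + 12685/18966 = 695461/18966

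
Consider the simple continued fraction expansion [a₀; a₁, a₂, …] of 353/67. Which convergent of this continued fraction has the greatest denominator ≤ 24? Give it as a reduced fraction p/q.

79/15

List convergents until the denominator exceeds the bound:
a_0 = 5: 5/1  (≤ bound)
a_1 = 3: 16/3  (≤ bound)
a_2 = 1: 21/4  (≤ bound)
a_3 = 2: 58/11  (≤ bound)
a_4 = 1: 79/15  (≤ bound)
a_5 = 1: 137/26  (> 24, stop)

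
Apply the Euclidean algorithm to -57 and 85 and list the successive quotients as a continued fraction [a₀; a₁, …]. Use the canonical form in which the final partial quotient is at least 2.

-57 ÷ 85 → quotient -1, remainder 28
85 ÷ 28 → quotient 3, remainder 1
28 ÷ 1 → quotient 28, remainder 0

[-1; 3, 28]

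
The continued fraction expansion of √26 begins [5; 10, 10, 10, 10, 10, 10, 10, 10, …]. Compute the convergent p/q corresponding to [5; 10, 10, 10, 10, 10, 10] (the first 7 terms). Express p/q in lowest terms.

Collapse the nested fraction from the inside out:
Start with 10.
10 + 1/(10/1) = 10 + 1/10 = 101/10
10 + 1/(101/10) = 10 + 10/101 = 1020/101
10 + 1/(1020/101) = 10 + 101/1020 = 10301/1020
10 + 1/(10301/1020) = 10 + 1020/10301 = 104030/10301
10 + 1/(104030/10301) = 10 + 10301/104030 = 1050601/104030
5 + 1/(1050601/104030) = 5 + 104030/1050601 = 5357035/1050601

5357035/1050601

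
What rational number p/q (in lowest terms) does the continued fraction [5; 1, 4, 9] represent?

Work from the innermost term outward:
Start with 9.
4 + 1/(9/1) = 4 + 1/9 = 37/9
1 + 1/(37/9) = 1 + 9/37 = 46/37
5 + 1/(46/37) = 5 + 37/46 = 267/46

267/46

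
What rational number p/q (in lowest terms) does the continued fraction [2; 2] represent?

Build up convergents one term at a time:
a_0 = 2: 2/1
a_1 = 2: 5/2

5/2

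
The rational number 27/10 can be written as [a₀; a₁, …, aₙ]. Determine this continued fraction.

[2; 1, 2, 3]

⌊27/10⌋ = 2, remainder 7
⌊10/7⌋ = 1, remainder 3
⌊7/3⌋ = 2, remainder 1
⌊3/1⌋ = 3, remainder 0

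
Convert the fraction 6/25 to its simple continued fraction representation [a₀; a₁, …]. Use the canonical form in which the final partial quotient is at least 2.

⌊6/25⌋ = 0, remainder 6
⌊25/6⌋ = 4, remainder 1
⌊6/1⌋ = 6, remainder 0

[0; 4, 6]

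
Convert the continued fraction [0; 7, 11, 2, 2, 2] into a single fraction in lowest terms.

Start with 2.
2 + 1/(2/1) = 2 + 1/2 = 5/2
2 + 1/(5/2) = 2 + 2/5 = 12/5
11 + 1/(12/5) = 11 + 5/12 = 137/12
7 + 1/(137/12) = 7 + 12/137 = 971/137
0 + 1/(971/137) = 0 + 137/971 = 137/971

137/971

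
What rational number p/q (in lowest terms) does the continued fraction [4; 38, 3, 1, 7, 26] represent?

124766/30989

Use the convergent recurrence hₖ = aₖ·hₖ₋₁ + hₖ₋₂ (and likewise for the denominators kₖ):
a_0 = 4: 4/1
a_1 = 38: 153/38
a_2 = 3: 463/115
a_3 = 1: 616/153
a_4 = 7: 4775/1186
a_5 = 26: 124766/30989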